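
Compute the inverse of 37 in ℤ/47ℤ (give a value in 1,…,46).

14

47 = 1·37 + 10
37 = 3·10 + 7
10 = 1·7 + 3
7 = 2·3 + 1
3 = 3·1 + 0
Back-substituting gives 37·14 ≡ 1 (mod 47).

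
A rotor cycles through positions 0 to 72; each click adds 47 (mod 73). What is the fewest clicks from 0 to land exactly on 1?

14

47·14 = 658 = 9·73 + 1, so 47⁻¹ ≡ 14 (mod 73).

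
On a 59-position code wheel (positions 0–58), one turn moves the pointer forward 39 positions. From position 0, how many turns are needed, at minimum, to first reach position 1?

39·56 = 2184 = 37·59 + 1, so 39⁻¹ ≡ 56 (mod 59).

56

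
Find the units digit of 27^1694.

9

Last digits of 7^n: 7, 9, 3, 1 (period 4).
1694 leaves remainder 2 on division by 4, so 27^1694 ends in 9.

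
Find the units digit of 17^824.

1

Powers of 7 mod 10 repeat with period 4: 7, 9, 3, 1.
824 mod 4 = 0, so the last digit matches 7^4 = 1.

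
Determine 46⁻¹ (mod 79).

67

46·67 = 3082 = 39·79 + 1, so 46⁻¹ ≡ 67 (mod 79).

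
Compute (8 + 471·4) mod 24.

20

471·4 = 1884.
1884 mod 24 = 12 (since 78·24 = 1872).
(8 + 12) mod 24 = 20.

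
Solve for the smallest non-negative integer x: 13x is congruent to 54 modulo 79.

71

13⁻¹ ≡ 73 (mod 79) because 13·73 = 949 = 12·79 + 1.
Multiplying both sides by 73: x ≡ 73·54 = 3942 ≡ 71 (mod 79).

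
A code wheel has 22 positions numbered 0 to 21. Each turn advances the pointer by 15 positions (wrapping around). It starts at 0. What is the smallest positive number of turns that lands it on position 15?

1

15⁻¹ ≡ 3 (mod 22) because 15·3 = 45 = 2·22 + 1.
So x ≡ 3·15 = 45 ≡ 1 (mod 22).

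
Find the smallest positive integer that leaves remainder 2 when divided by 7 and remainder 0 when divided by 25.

100

Since 25·2 ≡ 1 (mod 7), take x = 0 + 25·((2−0)·2 mod 7) = 0 + 25·4 = 100.
Check: 100 mod 7 = 2, 100 mod 25 = 0.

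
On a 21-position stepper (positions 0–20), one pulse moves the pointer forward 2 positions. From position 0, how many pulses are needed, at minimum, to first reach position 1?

11

21 = 10·2 + 1
2 = 2·1 + 0
Back-substituting gives 2·11 ≡ 1 (mod 21).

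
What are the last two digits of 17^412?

61

By repeated squaring mod 100: 17^1≡17, 17^2≡89, 17^4≡21, 17^8≡41, 17^16≡81, 17^32≡61, 17^64≡21, 17^128≡41, 17^256≡81.
Since 412 = 4 + 8 + 16 + 128 + 256 in binary, 17^412 ≡ 21·41·81·41·81 ≡ 61 (mod 100).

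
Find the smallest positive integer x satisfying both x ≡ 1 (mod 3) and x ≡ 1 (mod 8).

1

Since 8·2 ≡ 1 (mod 3), take x = 1 + 8·((1−1)·2 mod 3) = 1 + 8·0 = 1.
Check: 1 mod 3 = 1, 1 mod 8 = 1.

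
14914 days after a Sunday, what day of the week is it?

Thursday

14914 − 2130·7 = 4, so 14914 ≡ 4 (mod 7).
Sunday + 4 days → Thursday.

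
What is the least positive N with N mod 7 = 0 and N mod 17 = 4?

x ≡ 0 (mod 7) gives x ∈ {0, 7, 14, 21}.
The first of these with x mod 17 = 4 is 21.

21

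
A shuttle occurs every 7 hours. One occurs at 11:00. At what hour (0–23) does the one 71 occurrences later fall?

4

71·7 = 497.
497 mod 24 = 17 (since 20·24 = 480).
(11 + 17) mod 24 = 4.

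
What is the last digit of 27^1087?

The units digit of 27^n cycles with period 4: 7, 9, 3, 1, …
1087 leaves remainder 3 on division by 4, so 27^1087 ends in 3.

3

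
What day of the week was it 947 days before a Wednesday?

947 − 135·7 = 2, so 947 ≡ 2 (mod 7).
Wednesday − 2 days → Monday.

Monday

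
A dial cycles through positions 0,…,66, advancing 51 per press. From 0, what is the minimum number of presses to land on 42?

56

51⁻¹ ≡ 46 (mod 67) because 51·46 = 2346 = 35·67 + 1.
So x ≡ 46·42 = 1932 ≡ 56 (mod 67).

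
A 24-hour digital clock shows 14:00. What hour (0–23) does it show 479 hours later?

13

Dividing 479 by 24 gives quotient 19 and remainder 23.
(14 + 23) mod 24 = 13.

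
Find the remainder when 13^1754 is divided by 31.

19

Successive squares of 13 mod 31: 13^1≡13, 13^2≡14, 13^4≡10, 13^8≡7, 13^16≡18, 13^32≡14, 13^64≡10, 13^128≡7, 13^256≡18, 13^512≡14, 13^1024≡10.
1754 = 2 + 8 + 16 + 64 + 128 + 512 + 1024, so 13^1754 ≡ 14·7·18·10·7·14·10 ≡ 19 (mod 31).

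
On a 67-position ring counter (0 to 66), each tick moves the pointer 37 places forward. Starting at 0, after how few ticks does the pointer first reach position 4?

49

The inverse of 37 mod 67 is 29 (since 37·29 = 1073 ≡ 1).
So x ≡ 29·4 = 116 ≡ 49 (mod 67).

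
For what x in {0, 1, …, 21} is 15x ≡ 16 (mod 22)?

4

The inverse of 15 mod 22 is 3 (since 15·3 = 45 ≡ 1).
Multiplying both sides by 3: x ≡ 3·16 = 48 ≡ 4 (mod 22).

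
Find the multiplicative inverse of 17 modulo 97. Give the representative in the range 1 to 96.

40

17·40 = 680 = 7·97 + 1, so 17⁻¹ ≡ 40 (mod 97).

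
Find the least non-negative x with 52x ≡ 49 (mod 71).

46

The inverse of 52 mod 71 is 56 (since 52·56 = 2912 ≡ 1).
So x ≡ 56·49 = 2744 ≡ 46 (mod 71).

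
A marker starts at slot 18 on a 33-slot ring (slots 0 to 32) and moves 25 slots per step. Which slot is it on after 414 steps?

414·25 = 10350.
Dividing 10350 by 33 gives quotient 313 and remainder 21.
(18 + 21) mod 33 = 6.

6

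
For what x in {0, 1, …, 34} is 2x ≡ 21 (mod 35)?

The inverse of 2 mod 35 is 18 (since 2·18 = 36 ≡ 1).
Multiplying both sides by 18: x ≡ 18·21 = 378 ≡ 28 (mod 35).

28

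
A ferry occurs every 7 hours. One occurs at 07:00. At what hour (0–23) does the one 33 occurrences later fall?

33·7 = 231.
231 − 9·24 = 15, so 231 ≡ 15 (mod 24).
(7 + 15) mod 24 = 22.

22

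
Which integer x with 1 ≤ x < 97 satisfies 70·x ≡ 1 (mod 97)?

70·79 = 5530 = 57·97 + 1, so 70⁻¹ ≡ 79 (mod 97).

79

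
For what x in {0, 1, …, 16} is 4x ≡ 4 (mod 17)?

4⁻¹ ≡ 13 (mod 17) because 4·13 = 52 = 3·17 + 1.
Multiplying both sides by 13: x ≡ 13·4 = 52 ≡ 1 (mod 17).
Check: 4·1 = 4 = 0·17 + 4.

1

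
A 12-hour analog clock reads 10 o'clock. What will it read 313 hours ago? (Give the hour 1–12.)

Dividing 313 by 12 gives quotient 26 and remainder 1.
10 − 1 → 9 on a 12-hour dial.

9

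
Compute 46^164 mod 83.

1

Square-and-reduce mod 83: 46^1≡46, 46^2≡41, 46^4≡21, 46^8≡26, 46^16≡12, 46^32≡61, 46^64≡69, 46^128≡30.
Since 164 = 4 + 32 + 128 in binary, 46^164 ≡ 21·61·30 ≡ 1 (mod 83).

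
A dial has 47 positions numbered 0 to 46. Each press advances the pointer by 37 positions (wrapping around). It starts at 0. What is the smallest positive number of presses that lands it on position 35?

20

The inverse of 37 mod 47 is 14 (since 37·14 = 518 ≡ 1).
So x ≡ 14·35 = 490 ≡ 20 (mod 47).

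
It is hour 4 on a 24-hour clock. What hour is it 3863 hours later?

3863 mod 24 = 23 (since 160·24 = 3840).
(4 + 23) mod 24 = 3.

3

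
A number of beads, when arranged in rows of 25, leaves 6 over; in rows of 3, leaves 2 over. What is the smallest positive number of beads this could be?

56

x ≡ 2 (mod 3) gives x ∈ {2, 5, 8, 11, 14, 17, 20, 23, …}.
The first of these with x mod 25 = 6 is 56.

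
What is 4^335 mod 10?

Powers of 4 mod 10 repeat with period 2: 4, 6.
335 leaves remainder 1 on division by 2, so 4^335 ends in 4.

4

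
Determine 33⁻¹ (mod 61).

37

61 = 1·33 + 28
33 = 1·28 + 5
28 = 5·5 + 3
5 = 1·3 + 2
3 = 1·2 + 1
2 = 2·1 + 0
Back-substituting gives 33·37 ≡ 1 (mod 61).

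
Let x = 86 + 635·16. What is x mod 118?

98

635·16 = 10160.
10160 mod 118 = 12 (since 86·118 = 10148).
(86 + 12) mod 118 = 98.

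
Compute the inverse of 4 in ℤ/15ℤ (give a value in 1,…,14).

15 = 3·4 + 3
4 = 1·3 + 1
3 = 3·1 + 0
Back-substituting gives 4·4 ≡ 1 (mod 15).

4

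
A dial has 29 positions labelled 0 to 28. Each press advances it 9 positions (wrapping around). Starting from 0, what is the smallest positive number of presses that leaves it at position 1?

29 = 3·9 + 2
9 = 4·2 + 1
2 = 2·1 + 0
Back-substituting gives 9·13 ≡ 1 (mod 29).

13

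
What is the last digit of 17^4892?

1

Last digits of 7^n: 7, 9, 3, 1 (period 4).
4892 mod 4 = 0, so the last digit matches 7^4 = 1.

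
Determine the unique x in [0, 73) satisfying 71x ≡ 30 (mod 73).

58

71⁻¹ ≡ 36 (mod 73) because 71·36 = 2556 = 35·73 + 1.
So x ≡ 36·30 = 1080 ≡ 58 (mod 73).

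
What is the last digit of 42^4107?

Last digits of 2^n: 2, 4, 8, 6 (period 4).
4107 leaves remainder 3 on division by 4, so 42^4107 ends in 8.

8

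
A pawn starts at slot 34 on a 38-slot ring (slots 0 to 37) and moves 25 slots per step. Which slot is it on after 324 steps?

324·25 = 8100.
8100 − 213·38 = 6, so 8100 ≡ 6 (mod 38).
(34 + 6) mod 38 = 2.

2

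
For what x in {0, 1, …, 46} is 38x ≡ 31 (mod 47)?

The inverse of 38 mod 47 is 26 (since 38·26 = 988 ≡ 1).
Multiplying both sides by 26: x ≡ 26·31 = 806 ≡ 7 (mod 47).

7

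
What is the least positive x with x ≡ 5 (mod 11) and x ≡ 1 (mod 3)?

x ≡ 1 (mod 3) gives x ∈ {1, 4, 7, 10, 13, 16}.
The first of these with x mod 11 = 5 is 16.

16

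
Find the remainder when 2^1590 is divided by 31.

Square-and-reduce mod 31: 2^1≡2, 2^2≡4, 2^4≡16, 2^8≡8, 2^16≡2, 2^32≡4, 2^64≡16, 2^128≡8, 2^256≡2, 2^512≡4, 2^1024≡16.
Since 1590 = 2 + 4 + 16 + 32 + 512 + 1024 in binary, 2^1590 ≡ 4·16·2·4·4·16 ≡ 1 (mod 31).

1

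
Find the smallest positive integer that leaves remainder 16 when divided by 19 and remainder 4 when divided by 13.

225

Since 13·3 ≡ 1 (mod 19), take x = 4 + 13·((16−4)·3 mod 19) = 4 + 13·17 = 225.
Check: 225 mod 19 = 16, 225 mod 13 = 4.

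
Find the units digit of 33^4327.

7

The units digit of 33^n cycles with period 4: 3, 9, 7, 1, …
4327 mod 4 = 3, so the last digit matches 3^3 = 7.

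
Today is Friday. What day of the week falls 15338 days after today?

15338 mod 7 = 1 (since 2191·7 = 15337).
Friday + 1 day → Saturday.

Saturday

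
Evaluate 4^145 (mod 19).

By repeated squaring mod 19: 4^1≡4, 4^2≡16, 4^4≡9, 4^8≡5, 4^16≡6, 4^32≡17, 4^64≡4, 4^128≡16.
Since 145 = 1 + 16 + 128 in binary, 4^145 ≡ 4·6·16 ≡ 4 (mod 19).

4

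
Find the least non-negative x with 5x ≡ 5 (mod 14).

1

The inverse of 5 mod 14 is 3 (since 5·3 = 15 ≡ 1).
Multiplying both sides by 3: x ≡ 3·5 = 15 ≡ 1 (mod 14).
Check: 5·1 = 5 = 0·14 + 5.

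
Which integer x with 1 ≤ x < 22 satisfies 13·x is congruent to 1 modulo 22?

22 = 1·13 + 9
13 = 1·9 + 4
9 = 2·4 + 1
4 = 4·1 + 0
Back-substituting gives 13·17 ≡ 1 (mod 22).

17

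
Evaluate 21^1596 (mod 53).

Square-and-reduce mod 53: 21^1≡21, 21^2≡17, 21^4≡24, 21^8≡46, 21^16≡49, 21^32≡16, 21^64≡44, 21^128≡28, 21^256≡42, 21^512≡15, 21^1024≡13.
1596 = 4 + 8 + 16 + 32 + 512 + 1024, so 21^1596 ≡ 24·46·49·16·15·13 ≡ 13 (mod 53).

13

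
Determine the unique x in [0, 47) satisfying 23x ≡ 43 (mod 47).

8

The inverse of 23 mod 47 is 45 (since 23·45 = 1035 ≡ 1).
So x ≡ 45·43 = 1935 ≡ 8 (mod 47).
Check: 23·8 = 184 = 3·47 + 43.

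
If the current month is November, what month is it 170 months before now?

170 = 14·12 + 2, so 170 mod 12 = 2.
November − 2 months → September.

September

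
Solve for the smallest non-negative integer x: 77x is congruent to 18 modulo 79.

70

The inverse of 77 mod 79 is 39 (since 77·39 = 3003 ≡ 1).
Multiplying both sides by 39: x ≡ 39·18 = 702 ≡ 70 (mod 79).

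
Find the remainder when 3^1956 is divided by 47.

Successive squares of 3 mod 47: 3^1≡3, 3^2≡9, 3^4≡34, 3^8≡28, 3^16≡32, 3^32≡37, 3^64≡6, 3^128≡36, 3^256≡27, 3^512≡24, 3^1024≡12.
1956 = 4 + 32 + 128 + 256 + 512 + 1024, so 3^1956 ≡ 34·37·36·27·24·12 ≡ 3 (mod 47).

3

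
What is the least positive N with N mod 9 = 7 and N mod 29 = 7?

7

Since 29·5 ≡ 1 (mod 9), take x = 7 + 29·((7−7)·5 mod 9) = 7 + 29·0 = 7.
Check: 7 mod 9 = 7, 7 mod 29 = 7.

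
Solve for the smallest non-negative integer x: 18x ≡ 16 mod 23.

6

18⁻¹ ≡ 9 (mod 23) because 18·9 = 162 = 7·23 + 1.
So x ≡ 9·16 = 144 ≡ 6 (mod 23).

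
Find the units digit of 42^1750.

Powers of 2 mod 10 repeat with period 4: 2, 4, 8, 6.
1750 mod 4 = 2, so the last digit matches 2^2 = 4.

4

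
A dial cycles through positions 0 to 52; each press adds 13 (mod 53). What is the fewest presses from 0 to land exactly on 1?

49

13·49 = 637 = 12·53 + 1, so 13⁻¹ ≡ 49 (mod 53).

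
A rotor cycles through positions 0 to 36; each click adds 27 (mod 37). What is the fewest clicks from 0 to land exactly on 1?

11

27·11 = 297 = 8·37 + 1, so 27⁻¹ ≡ 11 (mod 37).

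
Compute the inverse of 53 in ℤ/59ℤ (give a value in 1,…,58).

49

59 = 1·53 + 6
53 = 8·6 + 5
6 = 1·5 + 1
5 = 5·1 + 0
Back-substituting gives 53·49 ≡ 1 (mod 59).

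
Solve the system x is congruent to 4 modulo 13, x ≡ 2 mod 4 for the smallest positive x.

x ≡ 2 (mod 4) gives x ∈ {2, 6, 10, 14, 18, 22, 26, 30}.
The first of these with x mod 13 = 4 is 30.

30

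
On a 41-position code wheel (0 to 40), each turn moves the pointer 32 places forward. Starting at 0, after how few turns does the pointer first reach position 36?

37

The inverse of 32 mod 41 is 9 (since 32·9 = 288 ≡ 1).
So x ≡ 9·36 = 324 ≡ 37 (mod 41).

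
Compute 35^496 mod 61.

Successive squares of 35 mod 61: 35^1≡35, 35^2≡5, 35^4≡25, 35^8≡15, 35^16≡42, 35^32≡56, 35^64≡25, 35^128≡15, 35^256≡42.
Since 496 = 16 + 32 + 64 + 128 + 256 in binary, 35^496 ≡ 42·56·25·15·42 ≡ 42 (mod 61).

42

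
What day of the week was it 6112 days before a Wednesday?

Tuesday

6112 mod 7 = 1 (since 873·7 = 6111).
Wednesday − 1 day → Tuesday.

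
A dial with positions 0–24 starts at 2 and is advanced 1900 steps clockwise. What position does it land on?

2

1900 = 76·25 + 0, so 1900 mod 25 = 0.
(2 + 0) mod 25 = 2.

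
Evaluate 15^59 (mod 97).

68

Successive squares of 15 mod 97: 15^1≡15, 15^2≡31, 15^4≡88, 15^8≡81, 15^16≡62, 15^32≡61.
59 = 1 + 2 + 8 + 16 + 32, so 15^59 ≡ 15·31·81·62·61 ≡ 68 (mod 97).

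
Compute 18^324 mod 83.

Square-and-reduce mod 83: 18^1≡18, 18^2≡75, 18^4≡64, 18^8≡29, 18^16≡11, 18^32≡38, 18^64≡33, 18^128≡10, 18^256≡17.
324 = 4 + 64 + 256, so 18^324 ≡ 64·33·17 ≡ 48 (mod 83).

48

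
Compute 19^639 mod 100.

Successive squares of 19 mod 100: 19^1≡19, 19^2≡61, 19^4≡21, 19^8≡41, 19^16≡81, 19^32≡61, 19^64≡21, 19^128≡41, 19^256≡81, 19^512≡61.
639 = 1 + 2 + 4 + 8 + 16 + 32 + 64 + 512, so 19^639 ≡ 19·61·21·41·81·61·21·61 ≡ 79 (mod 100).

79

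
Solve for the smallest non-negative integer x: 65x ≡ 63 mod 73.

56

The inverse of 65 mod 73 is 9 (since 65·9 = 585 ≡ 1).
So x ≡ 9·63 = 567 ≡ 56 (mod 73).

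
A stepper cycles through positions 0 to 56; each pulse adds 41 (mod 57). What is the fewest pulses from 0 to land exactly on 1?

32

57 = 1·41 + 16
41 = 2·16 + 9
16 = 1·9 + 7
9 = 1·7 + 2
7 = 3·2 + 1
2 = 2·1 + 0
Back-substituting gives 41·32 ≡ 1 (mod 57).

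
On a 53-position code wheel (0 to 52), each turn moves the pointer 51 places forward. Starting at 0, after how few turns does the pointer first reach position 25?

14

51⁻¹ ≡ 26 (mod 53) because 51·26 = 1326 = 25·53 + 1.
So x ≡ 26·25 = 650 ≡ 14 (mod 53).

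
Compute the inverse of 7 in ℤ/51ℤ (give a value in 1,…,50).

22

7·22 = 154 = 3·51 + 1, so 7⁻¹ ≡ 22 (mod 51).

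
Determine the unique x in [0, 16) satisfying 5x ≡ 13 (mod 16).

The inverse of 5 mod 16 is 13 (since 5·13 = 65 ≡ 1).
So x ≡ 13·13 = 169 ≡ 9 (mod 16).
Check: 5·9 = 45 = 2·16 + 13.

9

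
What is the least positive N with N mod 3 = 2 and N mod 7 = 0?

14

Since 7·1 ≡ 1 (mod 3), take x = 0 + 7·((2−0)·1 mod 3) = 0 + 7·2 = 14.
Check: 14 mod 3 = 2, 14 mod 7 = 0.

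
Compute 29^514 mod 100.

81

Successive squares of 29 mod 100: 29^1≡29, 29^2≡41, 29^4≡81, 29^8≡61, 29^16≡21, 29^32≡41, 29^64≡81, 29^128≡61, 29^256≡21, 29^512≡41.
514 = 2 + 512, so 29^514 ≡ 41·41 ≡ 81 (mod 100).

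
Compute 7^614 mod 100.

Successive squares of 7 mod 100: 7^1≡7, 7^2≡49, 7^4≡1, 7^8≡1, 7^16≡1, 7^32≡1, 7^64≡1, 7^128≡1, 7^256≡1, 7^512≡1.
Since 614 = 2 + 4 + 32 + 64 + 512 in binary, 7^614 ≡ 49·1·1·1·1 ≡ 49 (mod 100).

49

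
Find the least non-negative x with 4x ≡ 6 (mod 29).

16

The inverse of 4 mod 29 is 22 (since 4·22 = 88 ≡ 1).
So x ≡ 22·6 = 132 ≡ 16 (mod 29).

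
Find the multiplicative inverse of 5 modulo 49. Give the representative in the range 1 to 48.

10

49 = 9·5 + 4
5 = 1·4 + 1
4 = 4·1 + 0
Back-substituting gives 5·10 ≡ 1 (mod 49).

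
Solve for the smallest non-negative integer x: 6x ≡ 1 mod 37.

31

6⁻¹ ≡ 31 (mod 37) because 6·31 = 186 = 5·37 + 1.
Multiplying both sides by 31: x ≡ 31·1 = 31 ≡ 31 (mod 37).
Check: 6·31 = 186 = 5·37 + 1.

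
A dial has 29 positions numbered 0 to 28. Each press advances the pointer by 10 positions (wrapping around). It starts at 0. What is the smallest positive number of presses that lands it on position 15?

The inverse of 10 mod 29 is 3 (since 10·3 = 30 ≡ 1).
So x ≡ 3·15 = 45 ≡ 16 (mod 29).

16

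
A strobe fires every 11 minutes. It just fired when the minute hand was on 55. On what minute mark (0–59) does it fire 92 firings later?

47

92·11 = 1012.
1012 = 16·60 + 52, so 1012 mod 60 = 52.
(55 + 52) mod 60 = 47.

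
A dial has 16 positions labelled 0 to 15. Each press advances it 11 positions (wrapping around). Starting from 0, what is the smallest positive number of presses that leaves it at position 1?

3

11·3 = 33 = 2·16 + 1, so 11⁻¹ ≡ 3 (mod 16).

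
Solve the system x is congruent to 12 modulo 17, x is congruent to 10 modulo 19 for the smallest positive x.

x ≡ 12 (mod 17) gives x ∈ {12, 29}.
The first of these with x mod 19 = 10 is 29.

29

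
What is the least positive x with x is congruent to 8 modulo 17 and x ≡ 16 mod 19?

263

Since 19·9 ≡ 1 (mod 17), take x = 16 + 19·((8−16)·9 mod 17) = 16 + 19·13 = 263.
Check: 263 mod 17 = 8, 263 mod 19 = 16.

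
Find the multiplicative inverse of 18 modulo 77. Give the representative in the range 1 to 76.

30

18·30 = 540 = 7·77 + 1, so 18⁻¹ ≡ 30 (mod 77).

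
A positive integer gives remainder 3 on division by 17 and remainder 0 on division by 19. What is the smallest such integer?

190

x ≡ 3 (mod 17) gives x ∈ {3, 20, 37, 54, 71, 88, 105, 122, …}.
The first of these with x mod 19 = 0 is 190.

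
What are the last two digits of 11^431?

11

Square-and-reduce mod 100: 11^1≡11, 11^2≡21, 11^4≡41, 11^8≡81, 11^16≡61, 11^32≡21, 11^64≡41, 11^128≡81, 11^256≡61.
431 = 1 + 2 + 4 + 8 + 32 + 128 + 256, so 11^431 ≡ 11·21·41·81·21·81·61 ≡ 11 (mod 100).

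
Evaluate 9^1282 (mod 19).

Successive squares of 9 mod 19: 9^1≡9, 9^2≡5, 9^4≡6, 9^8≡17, 9^16≡4, 9^32≡16, 9^64≡9, 9^128≡5, 9^256≡6, 9^512≡17, 9^1024≡4.
Since 1282 = 2 + 256 + 1024 in binary, 9^1282 ≡ 5·6·4 ≡ 6 (mod 19).

6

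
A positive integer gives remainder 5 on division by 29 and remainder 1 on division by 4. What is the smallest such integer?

x ≡ 1 (mod 4) gives x ∈ {1, 5}.
The first of these with x mod 29 = 5 is 5.

5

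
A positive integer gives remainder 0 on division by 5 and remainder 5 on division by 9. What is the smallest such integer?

5

x ≡ 0 (mod 5) gives x ∈ {0, 5}.
The first of these with x mod 9 = 5 is 5.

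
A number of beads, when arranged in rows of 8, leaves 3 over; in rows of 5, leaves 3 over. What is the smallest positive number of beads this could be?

x ≡ 3 (mod 5) gives x ∈ {3}.
The first of these with x mod 8 = 3 is 3.

3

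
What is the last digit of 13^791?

Powers of 3 mod 10 repeat with period 4: 3, 9, 7, 1.
791 mod 4 = 3, so the last digit matches 3^3 = 7.

7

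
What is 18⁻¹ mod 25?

7

18·7 = 126 = 5·25 + 1, so 18⁻¹ ≡ 7 (mod 25).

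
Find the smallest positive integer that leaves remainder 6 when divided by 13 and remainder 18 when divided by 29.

279

Since 29·9 ≡ 1 (mod 13), take x = 18 + 29·((6−18)·9 mod 13) = 18 + 29·9 = 279.
Check: 279 mod 13 = 6, 279 mod 29 = 18.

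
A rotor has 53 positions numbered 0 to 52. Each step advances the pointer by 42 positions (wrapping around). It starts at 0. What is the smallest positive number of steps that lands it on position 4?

42⁻¹ ≡ 24 (mod 53) because 42·24 = 1008 = 19·53 + 1.
Multiplying both sides by 24: x ≡ 24·4 = 96 ≡ 43 (mod 53).
Check: 42·43 = 1806 = 34·53 + 4.

43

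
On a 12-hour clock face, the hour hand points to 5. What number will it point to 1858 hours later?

3

1858 = 154·12 + 10, so 1858 mod 12 = 10.
5 + 10 → 3 on a 12-hour dial.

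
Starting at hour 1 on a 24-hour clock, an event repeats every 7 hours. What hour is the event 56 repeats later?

9

56·7 = 392.
Dividing 392 by 24 gives quotient 16 and remainder 8.
(1 + 8) mod 24 = 9.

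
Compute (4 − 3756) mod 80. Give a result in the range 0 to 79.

Dividing 3756 by 80 gives quotient 46 and remainder 76.
(4 − 76) mod 80 = 8.

8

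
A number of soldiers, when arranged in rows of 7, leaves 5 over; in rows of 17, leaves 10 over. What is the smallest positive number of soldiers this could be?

61

x ≡ 5 (mod 7) gives x ∈ {5, 12, 19, 26, 33, 40, 47, 54, …}.
The first of these with x mod 17 = 10 is 61.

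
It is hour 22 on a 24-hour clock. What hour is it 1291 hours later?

1291 − 53·24 = 19, so 1291 ≡ 19 (mod 24).
(22 + 19) mod 24 = 17.

17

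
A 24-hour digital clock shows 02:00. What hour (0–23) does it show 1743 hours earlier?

1743 = 72·24 + 15, so 1743 mod 24 = 15.
(2 − 15) mod 24 = 11.

11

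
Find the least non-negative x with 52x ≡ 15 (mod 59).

40

52⁻¹ ≡ 42 (mod 59) because 52·42 = 2184 = 37·59 + 1.
So x ≡ 42·15 = 630 ≡ 40 (mod 59).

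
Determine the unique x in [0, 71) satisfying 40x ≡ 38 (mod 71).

The inverse of 40 mod 71 is 16 (since 40·16 = 640 ≡ 1).
Multiplying both sides by 16: x ≡ 16·38 = 608 ≡ 40 (mod 71).

40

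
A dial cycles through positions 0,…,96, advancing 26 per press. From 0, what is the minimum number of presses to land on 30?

The inverse of 26 mod 97 is 56 (since 26·56 = 1456 ≡ 1).
So x ≡ 56·30 = 1680 ≡ 31 (mod 97).
Check: 26·31 = 806 = 8·97 + 30.

31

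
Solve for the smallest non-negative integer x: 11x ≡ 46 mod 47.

11⁻¹ ≡ 30 (mod 47) because 11·30 = 330 = 7·47 + 1.
So x ≡ 30·46 = 1380 ≡ 17 (mod 47).
Check: 11·17 = 187 = 3·47 + 46.

17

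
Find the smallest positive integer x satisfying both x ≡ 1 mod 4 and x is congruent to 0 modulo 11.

33

Since 11·3 ≡ 1 (mod 4), take x = 0 + 11·((1−0)·3 mod 4) = 0 + 11·3 = 33.
Check: 33 mod 4 = 1, 33 mod 11 = 0.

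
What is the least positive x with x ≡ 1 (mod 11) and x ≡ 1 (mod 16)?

1

Since 16·9 ≡ 1 (mod 11), take x = 1 + 16·((1−1)·9 mod 11) = 1 + 16·0 = 1.
Check: 1 mod 11 = 1, 1 mod 16 = 1.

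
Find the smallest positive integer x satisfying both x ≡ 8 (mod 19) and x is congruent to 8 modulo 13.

x ≡ 8 (mod 13) gives x ∈ {8}.
The first of these with x mod 19 = 8 is 8.

8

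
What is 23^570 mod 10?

9

The units digit of 23^n cycles with period 4: 3, 9, 7, 1, …
570 leaves remainder 2 on division by 4, so 23^570 ends in 9.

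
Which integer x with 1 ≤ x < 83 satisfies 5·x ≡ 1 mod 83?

5·50 = 250 = 3·83 + 1, so 5⁻¹ ≡ 50 (mod 83).

50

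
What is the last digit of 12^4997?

The units digit of 12^n cycles with period 4: 2, 4, 8, 6, …
4997 leaves remainder 1 on division by 4, so 12^4997 ends in 2.

2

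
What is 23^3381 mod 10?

3

The units digit of 23^n cycles with period 4: 3, 9, 7, 1, …
3381 mod 4 = 1, so the last digit matches 3^1 = 3.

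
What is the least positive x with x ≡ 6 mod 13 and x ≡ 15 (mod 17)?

Since 17·10 ≡ 1 (mod 13), take x = 15 + 17·((6−15)·10 mod 13) = 15 + 17·1 = 32.
Check: 32 mod 13 = 6, 32 mod 17 = 15.

32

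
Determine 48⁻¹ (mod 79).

28

48·28 = 1344 = 17·79 + 1, so 48⁻¹ ≡ 28 (mod 79).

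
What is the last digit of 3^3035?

Powers of 3 mod 10 repeat with period 4: 3, 9, 7, 1.
3035 mod 4 = 3, so the last digit matches 3^3 = 7.

7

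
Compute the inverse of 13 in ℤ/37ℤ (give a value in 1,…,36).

13·20 = 260 = 7·37 + 1, so 13⁻¹ ≡ 20 (mod 37).

20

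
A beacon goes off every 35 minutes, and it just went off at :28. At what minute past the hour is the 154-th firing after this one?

18

154·35 = 5390.
5390 = 89·60 + 50, so 5390 mod 60 = 50.
(28 + 50) mod 60 = 18.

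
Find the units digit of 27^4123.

3

Last digits of 7^n: 7, 9, 3, 1 (period 4).
4123 leaves remainder 3 on division by 4, so 27^4123 ends in 3.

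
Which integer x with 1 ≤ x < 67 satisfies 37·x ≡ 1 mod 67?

29

67 = 1·37 + 30
37 = 1·30 + 7
30 = 4·7 + 2
7 = 3·2 + 1
2 = 2·1 + 0
Back-substituting gives 37·29 ≡ 1 (mod 67).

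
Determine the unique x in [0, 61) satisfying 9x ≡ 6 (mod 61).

21

9⁻¹ ≡ 34 (mod 61) because 9·34 = 306 = 5·61 + 1.
Multiplying both sides by 34: x ≡ 34·6 = 204 ≡ 21 (mod 61).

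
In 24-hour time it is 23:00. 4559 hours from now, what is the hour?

22

Dividing 4559 by 24 gives quotient 189 and remainder 23.
(23 + 23) mod 24 = 22.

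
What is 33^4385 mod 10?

Powers of 3 mod 10 repeat with period 4: 3, 9, 7, 1.
4385 leaves remainder 1 on division by 4, so 33^4385 ends in 3.

3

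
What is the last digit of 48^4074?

Powers of 8 mod 10 repeat with period 4: 8, 4, 2, 6.
4074 mod 4 = 2, so the last digit matches 8^2 = 4.

4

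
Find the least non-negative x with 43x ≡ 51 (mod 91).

The inverse of 43 mod 91 is 36 (since 43·36 = 1548 ≡ 1).
Multiplying both sides by 36: x ≡ 36·51 = 1836 ≡ 16 (mod 91).
Check: 43·16 = 688 = 7·91 + 51.

16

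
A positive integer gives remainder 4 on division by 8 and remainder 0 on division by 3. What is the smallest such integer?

12

x ≡ 0 (mod 3) gives x ∈ {0, 3, 6, 9, 12}.
The first of these with x mod 8 = 4 is 12.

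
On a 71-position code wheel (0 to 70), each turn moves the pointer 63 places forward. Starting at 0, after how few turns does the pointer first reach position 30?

14

63⁻¹ ≡ 62 (mod 71) because 63·62 = 3906 = 55·71 + 1.
So x ≡ 62·30 = 1860 ≡ 14 (mod 71).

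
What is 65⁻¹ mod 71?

65·59 = 3835 = 54·71 + 1, so 65⁻¹ ≡ 59 (mod 71).

59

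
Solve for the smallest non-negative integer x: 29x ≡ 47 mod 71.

31

29⁻¹ ≡ 49 (mod 71) because 29·49 = 1421 = 20·71 + 1.
Multiplying both sides by 49: x ≡ 49·47 = 2303 ≡ 31 (mod 71).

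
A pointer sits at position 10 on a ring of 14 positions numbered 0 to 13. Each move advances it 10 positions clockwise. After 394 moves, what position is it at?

2

394·10 = 3940.
3940 − 281·14 = 6, so 3940 ≡ 6 (mod 14).
(10 + 6) mod 14 = 2.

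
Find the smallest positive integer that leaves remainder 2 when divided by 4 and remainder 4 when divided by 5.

14

x ≡ 2 (mod 4) gives x ∈ {2, 6, 10, 14}.
The first of these with x mod 5 = 4 is 14.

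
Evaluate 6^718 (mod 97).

Square-and-reduce mod 97: 6^1≡6, 6^2≡36, 6^4≡35, 6^8≡61, 6^16≡35, 6^32≡61, 6^64≡35, 6^128≡61, 6^256≡35, 6^512≡61.
718 = 2 + 4 + 8 + 64 + 128 + 512, so 6^718 ≡ 36·35·61·35·61·61 ≡ 62 (mod 97).

62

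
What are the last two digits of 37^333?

Square-and-reduce mod 100: 37^1≡37, 37^2≡69, 37^4≡61, 37^8≡21, 37^16≡41, 37^32≡81, 37^64≡61, 37^128≡21, 37^256≡41.
Since 333 = 1 + 4 + 8 + 64 + 256 in binary, 37^333 ≡ 37·61·21·61·41 ≡ 97 (mod 100).

97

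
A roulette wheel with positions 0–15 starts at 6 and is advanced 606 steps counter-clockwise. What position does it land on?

Dividing 606 by 16 gives quotient 37 and remainder 14.
(6 − 14) mod 16 = 8.

8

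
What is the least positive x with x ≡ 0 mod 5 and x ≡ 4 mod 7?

x ≡ 0 (mod 5) gives x ∈ {0, 5, 10, 15, 20, 25}.
The first of these with x mod 7 = 4 is 25.

25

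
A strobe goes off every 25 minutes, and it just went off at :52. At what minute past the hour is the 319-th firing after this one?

47

319·25 = 7975.
Dividing 7975 by 60 gives quotient 132 and remainder 55.
(52 + 55) mod 60 = 47.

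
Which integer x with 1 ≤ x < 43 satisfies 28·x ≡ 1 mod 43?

20

43 = 1·28 + 15
28 = 1·15 + 13
15 = 1·13 + 2
13 = 6·2 + 1
2 = 2·1 + 0
Back-substituting gives 28·20 ≡ 1 (mod 43).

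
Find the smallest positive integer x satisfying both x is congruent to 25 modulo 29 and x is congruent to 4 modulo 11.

257

x ≡ 4 (mod 11) gives x ∈ {4, 15, 26, 37, 48, 59, 70, 81, …}.
The first of these with x mod 29 = 25 is 257.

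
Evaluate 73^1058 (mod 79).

Square-and-reduce mod 79: 73^1≡73, 73^2≡36, 73^4≡32, 73^8≡76, 73^16≡9, 73^32≡2, 73^64≡4, 73^128≡16, 73^256≡19, 73^512≡45, 73^1024≡50.
Since 1058 = 2 + 32 + 1024 in binary, 73^1058 ≡ 36·2·50 ≡ 45 (mod 79).

45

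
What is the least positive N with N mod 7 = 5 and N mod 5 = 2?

Since 5·3 ≡ 1 (mod 7), take x = 2 + 5·((5−2)·3 mod 7) = 2 + 5·2 = 12.
Check: 12 mod 7 = 5, 12 mod 5 = 2.

12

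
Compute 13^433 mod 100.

Successive squares of 13 mod 100: 13^1≡13, 13^2≡69, 13^4≡61, 13^8≡21, 13^16≡41, 13^32≡81, 13^64≡61, 13^128≡21, 13^256≡41.
Since 433 = 1 + 16 + 32 + 128 + 256 in binary, 13^433 ≡ 13·41·81·21·41 ≡ 53 (mod 100).

53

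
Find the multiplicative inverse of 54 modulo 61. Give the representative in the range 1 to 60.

54·26 = 1404 = 23·61 + 1, so 54⁻¹ ≡ 26 (mod 61).

26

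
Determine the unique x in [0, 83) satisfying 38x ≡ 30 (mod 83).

27

The inverse of 38 mod 83 is 59 (since 38·59 = 2242 ≡ 1).
So x ≡ 59·30 = 1770 ≡ 27 (mod 83).
Check: 38·27 = 1026 = 12·83 + 30.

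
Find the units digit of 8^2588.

6

The units digit of 8^n cycles with period 4: 8, 4, 2, 6, …
2588 leaves remainder 0 on division by 4, so 8^2588 ends in 6.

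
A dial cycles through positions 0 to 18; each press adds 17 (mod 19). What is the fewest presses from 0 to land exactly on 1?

17·9 = 153 = 8·19 + 1, so 17⁻¹ ≡ 9 (mod 19).

9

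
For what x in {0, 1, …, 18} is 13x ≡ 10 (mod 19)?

The inverse of 13 mod 19 is 3 (since 13·3 = 39 ≡ 1).
So x ≡ 3·10 = 30 ≡ 11 (mod 19).

11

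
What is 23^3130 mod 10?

9

The units digit of 23^n cycles with period 4: 3, 9, 7, 1, …
3130 mod 4 = 2, so the last digit matches 3^2 = 9.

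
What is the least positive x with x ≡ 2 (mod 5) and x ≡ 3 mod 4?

x ≡ 3 (mod 4) gives x ∈ {3, 7}.
The first of these with x mod 5 = 2 is 7.

7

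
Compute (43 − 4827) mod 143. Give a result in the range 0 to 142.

Dividing 4827 by 143 gives quotient 33 and remainder 108.
(43 − 108) mod 143 = 78.

78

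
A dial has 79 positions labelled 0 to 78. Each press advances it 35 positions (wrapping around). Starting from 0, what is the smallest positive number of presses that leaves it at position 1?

35·70 = 2450 = 31·79 + 1, so 35⁻¹ ≡ 70 (mod 79).

70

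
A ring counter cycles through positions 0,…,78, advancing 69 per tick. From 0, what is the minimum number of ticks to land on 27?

The inverse of 69 mod 79 is 71 (since 69·71 = 4899 ≡ 1).
So x ≡ 71·27 = 1917 ≡ 21 (mod 79).

21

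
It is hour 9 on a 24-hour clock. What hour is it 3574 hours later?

7

3574 mod 24 = 22 (since 148·24 = 3552).
(9 + 22) mod 24 = 7.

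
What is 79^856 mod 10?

1

The units digit of 79^n cycles with period 2: 9, 1, …
856 mod 2 = 0, so the last digit matches 9^2 = 1.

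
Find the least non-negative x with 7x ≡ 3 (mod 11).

2

The inverse of 7 mod 11 is 8 (since 7·8 = 56 ≡ 1).
Multiplying both sides by 8: x ≡ 8·3 = 24 ≡ 2 (mod 11).
Check: 7·2 = 14 = 1·11 + 3.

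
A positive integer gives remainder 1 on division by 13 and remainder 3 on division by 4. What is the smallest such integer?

x ≡ 3 (mod 4) gives x ∈ {3, 7, 11, 15, 19, 23, 27}.
The first of these with x mod 13 = 1 is 27.

27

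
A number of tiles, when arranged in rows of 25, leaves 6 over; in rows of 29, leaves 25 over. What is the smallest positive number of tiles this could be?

x ≡ 6 (mod 25) gives x ∈ {6, 31, 56, 81, 106, 131, 156, 181, …}.
The first of these with x mod 29 = 25 is 431.

431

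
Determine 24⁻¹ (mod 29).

29 = 1·24 + 5
24 = 4·5 + 4
5 = 1·4 + 1
4 = 4·1 + 0
Back-substituting gives 24·23 ≡ 1 (mod 29).

23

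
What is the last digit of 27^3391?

3

Last digits of 7^n: 7, 9, 3, 1 (period 4).
3391 mod 4 = 3, so the last digit matches 7^3 = 3.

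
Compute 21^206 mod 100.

21

Square-and-reduce mod 100: 21^1≡21, 21^2≡41, 21^4≡81, 21^8≡61, 21^16≡21, 21^32≡41, 21^64≡81, 21^128≡61.
Since 206 = 2 + 4 + 8 + 64 + 128 in binary, 21^206 ≡ 41·81·61·81·61 ≡ 21 (mod 100).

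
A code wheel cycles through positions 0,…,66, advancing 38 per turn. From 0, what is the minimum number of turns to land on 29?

66

38⁻¹ ≡ 30 (mod 67) because 38·30 = 1140 = 17·67 + 1.
Multiplying both sides by 30: x ≡ 30·29 = 870 ≡ 66 (mod 67).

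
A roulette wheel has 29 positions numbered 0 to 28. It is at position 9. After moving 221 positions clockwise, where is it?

27

221 = 7·29 + 18, so 221 mod 29 = 18.
(9 + 18) mod 29 = 27.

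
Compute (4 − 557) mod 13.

557 = 42·13 + 11, so 557 mod 13 = 11.
(4 − 11) mod 13 = 6.

6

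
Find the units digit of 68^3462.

4

The units digit of 68^n cycles with period 4: 8, 4, 2, 6, …
3462 leaves remainder 2 on division by 4, so 68^3462 ends in 4.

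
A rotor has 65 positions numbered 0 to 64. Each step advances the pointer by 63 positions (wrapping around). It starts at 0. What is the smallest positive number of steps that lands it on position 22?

54

The inverse of 63 mod 65 is 32 (since 63·32 = 2016 ≡ 1).
So x ≡ 32·22 = 704 ≡ 54 (mod 65).
Check: 63·54 = 3402 = 52·65 + 22.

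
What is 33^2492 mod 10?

The units digit of 33^n cycles with period 4: 3, 9, 7, 1, …
2492 mod 4 = 0, so the last digit matches 3^4 = 1.

1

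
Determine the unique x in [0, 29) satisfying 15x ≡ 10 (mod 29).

20

15⁻¹ ≡ 2 (mod 29) because 15·2 = 30 = 1·29 + 1.
So x ≡ 2·10 = 20 ≡ 20 (mod 29).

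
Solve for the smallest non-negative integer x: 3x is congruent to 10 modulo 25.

3⁻¹ ≡ 17 (mod 25) because 3·17 = 51 = 2·25 + 1.
So x ≡ 17·10 = 170 ≡ 20 (mod 25).

20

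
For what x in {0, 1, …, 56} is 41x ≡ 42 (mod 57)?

33

The inverse of 41 mod 57 is 32 (since 41·32 = 1312 ≡ 1).
Multiplying both sides by 32: x ≡ 32·42 = 1344 ≡ 33 (mod 57).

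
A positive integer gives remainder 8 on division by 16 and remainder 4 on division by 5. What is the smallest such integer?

x ≡ 4 (mod 5) gives x ∈ {4, 9, 14, 19, 24}.
The first of these with x mod 16 = 8 is 24.

24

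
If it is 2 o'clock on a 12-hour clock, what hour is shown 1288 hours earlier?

10

1288 = 107·12 + 4, so 1288 mod 12 = 4.
2 − 4 → 10 on a 12-hour dial.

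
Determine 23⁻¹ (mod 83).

83 = 3·23 + 14
23 = 1·14 + 9
14 = 1·9 + 5
9 = 1·5 + 4
5 = 1·4 + 1
4 = 4·1 + 0
Back-substituting gives 23·65 ≡ 1 (mod 83).

65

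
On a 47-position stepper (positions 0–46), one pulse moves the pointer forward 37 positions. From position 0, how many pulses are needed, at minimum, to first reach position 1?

37·14 = 518 = 11·47 + 1, so 37⁻¹ ≡ 14 (mod 47).

14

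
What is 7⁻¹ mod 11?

7·8 = 56 = 5·11 + 1, so 7⁻¹ ≡ 8 (mod 11).

8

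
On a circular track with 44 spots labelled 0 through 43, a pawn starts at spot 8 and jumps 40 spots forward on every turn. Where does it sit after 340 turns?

340·40 = 13600.
13600 = 309·44 + 4, so 13600 mod 44 = 4.
(8 + 4) mod 44 = 12.

12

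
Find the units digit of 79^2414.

1

Powers of 9 mod 10 repeat with period 2: 9, 1.
2414 leaves remainder 0 on division by 2, so 79^2414 ends in 1.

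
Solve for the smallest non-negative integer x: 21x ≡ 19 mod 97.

24

21⁻¹ ≡ 37 (mod 97) because 21·37 = 777 = 8·97 + 1.
So x ≡ 37·19 = 703 ≡ 24 (mod 97).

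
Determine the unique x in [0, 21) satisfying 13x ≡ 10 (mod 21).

13⁻¹ ≡ 13 (mod 21) because 13·13 = 169 = 8·21 + 1.
Multiplying both sides by 13: x ≡ 13·10 = 130 ≡ 4 (mod 21).

4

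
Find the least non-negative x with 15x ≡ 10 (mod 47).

15⁻¹ ≡ 22 (mod 47) because 15·22 = 330 = 7·47 + 1.
Multiplying both sides by 22: x ≡ 22·10 = 220 ≡ 32 (mod 47).

32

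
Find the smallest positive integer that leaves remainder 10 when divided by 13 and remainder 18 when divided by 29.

x ≡ 10 (mod 13) gives x ∈ {10, 23, 36, 49, 62, 75, 88, 101, …}.
The first of these with x mod 29 = 18 is 192.

192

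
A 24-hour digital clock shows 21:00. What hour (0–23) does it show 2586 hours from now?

2586 = 107·24 + 18, so 2586 mod 24 = 18.
(21 + 18) mod 24 = 15.

15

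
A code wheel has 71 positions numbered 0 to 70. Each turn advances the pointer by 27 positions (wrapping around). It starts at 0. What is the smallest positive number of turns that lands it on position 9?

The inverse of 27 mod 71 is 50 (since 27·50 = 1350 ≡ 1).
Multiplying both sides by 50: x ≡ 50·9 = 450 ≡ 24 (mod 71).

24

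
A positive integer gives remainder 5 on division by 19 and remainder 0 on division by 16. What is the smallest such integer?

176

Since 16·6 ≡ 1 (mod 19), take x = 0 + 16·((5−0)·6 mod 19) = 0 + 16·11 = 176.
Check: 176 mod 19 = 5, 176 mod 16 = 0.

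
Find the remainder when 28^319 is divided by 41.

22

Square-and-reduce mod 41: 28^1≡28, 28^2≡5, 28^4≡25, 28^8≡10, 28^16≡18, 28^32≡37, 28^64≡16, 28^128≡10, 28^256≡18.
319 = 1 + 2 + 4 + 8 + 16 + 32 + 256, so 28^319 ≡ 28·5·25·10·18·37·18 ≡ 22 (mod 41).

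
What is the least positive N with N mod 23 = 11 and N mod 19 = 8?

x ≡ 8 (mod 19) gives x ∈ {8, 27, 46, 65, 84, 103}.
The first of these with x mod 23 = 11 is 103.

103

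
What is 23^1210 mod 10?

The units digit of 23^n cycles with period 4: 3, 9, 7, 1, …
1210 mod 4 = 2, so the last digit matches 3^2 = 9.

9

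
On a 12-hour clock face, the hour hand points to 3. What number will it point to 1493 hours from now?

8

1493 − 124·12 = 5, so 1493 ≡ 5 (mod 12).
3 + 5 → 8 on a 12-hour dial.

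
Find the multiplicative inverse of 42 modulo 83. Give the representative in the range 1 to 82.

42·2 = 84 = 1·83 + 1, so 42⁻¹ ≡ 2 (mod 83).

2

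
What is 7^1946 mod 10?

Last digits of 7^n: 7, 9, 3, 1 (period 4).
1946 mod 4 = 2, so the last digit matches 7^2 = 9.

9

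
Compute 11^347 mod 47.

20

Successive squares of 11 mod 47: 11^1≡11, 11^2≡27, 11^4≡24, 11^8≡12, 11^16≡3, 11^32≡9, 11^64≡34, 11^128≡28, 11^256≡32.
Since 347 = 1 + 2 + 8 + 16 + 64 + 256 in binary, 11^347 ≡ 11·27·12·3·34·32 ≡ 20 (mod 47).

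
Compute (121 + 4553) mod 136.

50

4553 − 33·136 = 65, so 4553 ≡ 65 (mod 136).
(121 + 65) mod 136 = 50.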